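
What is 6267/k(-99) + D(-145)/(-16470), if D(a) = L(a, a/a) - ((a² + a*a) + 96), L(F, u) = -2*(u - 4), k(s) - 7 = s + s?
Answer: -9516875/314577 ≈ -30.253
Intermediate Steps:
k(s) = 7 + 2*s (k(s) = 7 + (s + s) = 7 + 2*s)
L(F, u) = 8 - 2*u (L(F, u) = -2*(-4 + u) = 8 - 2*u)
D(a) = -90 - 2*a² (D(a) = (8 - 2*a/a) - ((a² + a*a) + 96) = (8 - 2*1) - ((a² + a²) + 96) = (8 - 2) - (2*a² + 96) = 6 - (96 + 2*a²) = 6 + (-96 - 2*a²) = -90 - 2*a²)
6267/k(-99) + D(-145)/(-16470) = 6267/(7 + 2*(-99)) + (-90 - 2*(-145)²)/(-16470) = 6267/(7 - 198) + (-90 - 2*21025)*(-1/16470) = 6267/(-191) + (-90 - 42050)*(-1/16470) = 6267*(-1/191) - 42140*(-1/16470) = -6267/191 + 4214/1647 = -9516875/314577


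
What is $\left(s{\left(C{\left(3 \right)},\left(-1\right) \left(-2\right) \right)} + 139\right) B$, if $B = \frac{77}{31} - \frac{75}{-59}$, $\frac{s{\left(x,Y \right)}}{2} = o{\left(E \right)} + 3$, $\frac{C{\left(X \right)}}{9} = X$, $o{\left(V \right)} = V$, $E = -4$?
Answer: $\frac{940916}{1829} \approx 514.44$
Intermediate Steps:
$C{\left(X \right)} = 9 X$
$s{\left(x,Y \right)} = -2$ ($s{\left(x,Y \right)} = 2 \left(-4 + 3\right) = 2 \left(-1\right) = -2$)
$B = \frac{6868}{1829}$ ($B = 77 \cdot \frac{1}{31} - - \frac{75}{59} = \frac{77}{31} + \frac{75}{59} = \frac{6868}{1829} \approx 3.7551$)
$\left(s{\left(C{\left(3 \right)},\left(-1\right) \left(-2\right) \right)} + 139\right) B = \left(-2 + 139\right) \frac{6868}{1829} = 137 \cdot \frac{6868}{1829} = \frac{940916}{1829}$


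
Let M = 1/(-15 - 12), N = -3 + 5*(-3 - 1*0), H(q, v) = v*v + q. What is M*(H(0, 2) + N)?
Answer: 14/27 ≈ 0.51852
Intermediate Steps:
H(q, v) = q + v² (H(q, v) = v² + q = q + v²)
N = -18 (N = -3 + 5*(-3 + 0) = -3 + 5*(-3) = -3 - 15 = -18)
M = -1/27 (M = 1/(-27) = -1/27 ≈ -0.037037)
M*(H(0, 2) + N) = -((0 + 2²) - 18)/27 = -((0 + 4) - 18)/27 = -(4 - 18)/27 = -1/27*(-14) = 14/27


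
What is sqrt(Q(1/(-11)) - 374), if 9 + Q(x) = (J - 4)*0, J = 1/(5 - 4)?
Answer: I*sqrt(383) ≈ 19.57*I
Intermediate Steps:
J = 1 (J = 1/1 = 1)
Q(x) = -9 (Q(x) = -9 + (1 - 4)*0 = -9 - 3*0 = -9 + 0 = -9)
sqrt(Q(1/(-11)) - 374) = sqrt(-9 - 374) = sqrt(-383) = I*sqrt(383)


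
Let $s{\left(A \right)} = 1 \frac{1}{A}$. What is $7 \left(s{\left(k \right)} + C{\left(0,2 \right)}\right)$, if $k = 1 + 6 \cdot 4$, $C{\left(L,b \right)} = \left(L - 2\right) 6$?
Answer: $- \frac{2093}{25} \approx -83.72$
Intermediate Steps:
$C{\left(L,b \right)} = -12 + 6 L$ ($C{\left(L,b \right)} = \left(-2 + L\right) 6 = -12 + 6 L$)
$k = 25$ ($k = 1 + 24 = 25$)
$s{\left(A \right)} = \frac{1}{A}$
$7 \left(s{\left(k \right)} + C{\left(0,2 \right)}\right) = 7 \left(\frac{1}{25} + \left(-12 + 6 \cdot 0\right)\right) = 7 \left(\frac{1}{25} + \left(-12 + 0\right)\right) = 7 \left(\frac{1}{25} - 12\right) = 7 \left(- \frac{299}{25}\right) = - \frac{2093}{25}$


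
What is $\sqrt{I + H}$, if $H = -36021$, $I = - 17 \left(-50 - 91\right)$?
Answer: $6 i \sqrt{934} \approx 183.37 i$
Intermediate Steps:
$I = 2397$ ($I = \left(-17\right) \left(-141\right) = 2397$)
$\sqrt{I + H} = \sqrt{2397 - 36021} = \sqrt{-33624} = 6 i \sqrt{934}$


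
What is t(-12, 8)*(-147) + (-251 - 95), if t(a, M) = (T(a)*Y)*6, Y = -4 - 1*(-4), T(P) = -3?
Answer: -346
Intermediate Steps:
Y = 0 (Y = -4 + 4 = 0)
t(a, M) = 0 (t(a, M) = -3*0*6 = 0*6 = 0)
t(-12, 8)*(-147) + (-251 - 95) = 0*(-147) + (-251 - 95) = 0 - 346 = -346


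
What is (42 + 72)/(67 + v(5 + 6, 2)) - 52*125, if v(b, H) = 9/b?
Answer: -2423873/373 ≈ -6498.3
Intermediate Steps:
(42 + 72)/(67 + v(5 + 6, 2)) - 52*125 = (42 + 72)/(67 + 9/(5 + 6)) - 52*125 = 114/(67 + 9/11) - 6500 = 114/(746/11) - 6500 = 114*(11/746) - 6500 = 627/373 - 6500 = -2423873/373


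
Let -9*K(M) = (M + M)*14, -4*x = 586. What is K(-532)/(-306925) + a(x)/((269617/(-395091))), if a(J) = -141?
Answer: 153879118052243/744769779525 ≈ 206.61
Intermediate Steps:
x = -293/2 (x = -¼*586 = -293/2 ≈ -146.50)
K(M) = -28*M/9 (K(M) = -(M + M)*14/9 = -2*M*14/9 = -28*M/9)
K(-532)/(-306925) + a(x)/((269617/(-395091))) = -28/9*(-532)/(-306925) - 141/(269617/(-395091)) = (14896/9)*(-1/306925) - 141/(269617*(-1/395091)) = -14896/2762325 - 141/(-269617/395091) = -14896/2762325 - 141*(-395091/269617) = -14896/2762325 + 55707831/269617 = 153879118052243/744769779525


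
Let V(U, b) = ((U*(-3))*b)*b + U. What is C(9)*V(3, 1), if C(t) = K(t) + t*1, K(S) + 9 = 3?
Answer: -18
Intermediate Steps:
K(S) = -6 (K(S) = -9 + 3 = -6)
C(t) = -6 + t (C(t) = -6 + t*1 = -6 + t)
V(U, b) = U - 3*U*b² (V(U, b) = ((-3*U)*b)*b + U = (-3*U*b)*b + U = -3*U*b² + U = U - 3*U*b²)
C(9)*V(3, 1) = (-6 + 9)*(3*(1 - 3*1²)) = 3*(3*(1 - 3*1)) = 3*(3*(1 - 3)) = 3*(3*(-2)) = 3*(-6) = -18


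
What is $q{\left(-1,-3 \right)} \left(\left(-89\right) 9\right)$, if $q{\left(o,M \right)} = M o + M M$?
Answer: $-9612$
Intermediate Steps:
$q{\left(o,M \right)} = M^{2} + M o$ ($q{\left(o,M \right)} = M o + M^{2} = M^{2} + M o$)
$q{\left(-1,-3 \right)} \left(\left(-89\right) 9\right) = - 3 \left(-3 - 1\right) \left(\left(-89\right) 9\right) = \left(-3\right) \left(-4\right) \left(-801\right) = 12 \left(-801\right) = -9612$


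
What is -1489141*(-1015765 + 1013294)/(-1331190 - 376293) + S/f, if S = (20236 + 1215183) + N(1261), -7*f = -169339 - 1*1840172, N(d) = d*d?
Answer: -350502867054061/163390755753 ≈ -2145.2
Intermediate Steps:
N(d) = d**2
f = 287073 (f = -(-169339 - 1*1840172)/7 = -(-169339 - 1840172)/7 = -1/7*(-2009511) = 287073)
S = 2825540 (S = (20236 + 1215183) + 1261**2 = 1235419 + 1590121 = 2825540)
-1489141*(-1015765 + 1013294)/(-1331190 - 376293) + S/f = -1489141*(-1015765 + 1013294)/(-1331190 - 376293) + 2825540/287073 = -1489141/((-1707483/(-2471))) + 2825540*(1/287073) = -1489141/((-1707483*(-1/2471))) + 2825540/287073 = -1489141/1707483/2471 + 2825540/287073 = -1489141*2471/1707483 + 2825540/287073 = -3679667411/1707483 + 2825540/287073 = -350502867054061/163390755753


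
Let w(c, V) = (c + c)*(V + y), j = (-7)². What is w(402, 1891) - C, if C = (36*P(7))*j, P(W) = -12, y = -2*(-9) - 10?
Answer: 1547964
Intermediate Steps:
y = 8 (y = 18 - 10 = 8)
j = 49
w(c, V) = 2*c*(8 + V) (w(c, V) = (c + c)*(V + 8) = (2*c)*(8 + V) = 2*c*(8 + V))
C = -21168 (C = (36*(-12))*49 = -432*49 = -21168)
w(402, 1891) - C = 2*402*(8 + 1891) - 1*(-21168) = 2*402*1899 + 21168 = 1526796 + 21168 = 1547964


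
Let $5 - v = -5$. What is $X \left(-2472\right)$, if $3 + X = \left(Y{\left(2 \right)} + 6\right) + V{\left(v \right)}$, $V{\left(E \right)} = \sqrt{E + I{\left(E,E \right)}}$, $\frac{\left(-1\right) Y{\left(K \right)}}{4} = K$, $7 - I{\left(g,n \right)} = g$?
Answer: $12360 - 2472 \sqrt{7} \approx 5819.7$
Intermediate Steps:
$I{\left(g,n \right)} = 7 - g$
$Y{\left(K \right)} = - 4 K$
$v = 10$ ($v = 5 - -5 = 5 + 5 = 10$)
$V{\left(E \right)} = \sqrt{7}$ ($V{\left(E \right)} = \sqrt{E - \left(-7 + E\right)} = \sqrt{7}$)
$X = -5 + \sqrt{7}$ ($X = -3 + \left(\left(\left(-4\right) 2 + 6\right) + \sqrt{7}\right) = -3 + \left(\left(-8 + 6\right) + \sqrt{7}\right) = -3 - \left(2 - \sqrt{7}\right) = -5 + \sqrt{7} \approx -2.3542$)
$X \left(-2472\right) = \left(-5 + \sqrt{7}\right) \left(-2472\right) = 12360 - 2472 \sqrt{7}$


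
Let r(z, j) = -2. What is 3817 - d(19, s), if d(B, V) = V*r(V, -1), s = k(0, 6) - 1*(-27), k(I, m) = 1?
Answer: 3873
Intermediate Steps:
s = 28 (s = 1 - 1*(-27) = 1 + 27 = 28)
d(B, V) = -2*V (d(B, V) = V*(-2) = -2*V)
3817 - d(19, s) = 3817 - (-2)*28 = 3817 - 1*(-56) = 3817 + 56 = 3873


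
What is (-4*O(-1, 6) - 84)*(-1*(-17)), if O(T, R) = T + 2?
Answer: -1496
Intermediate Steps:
O(T, R) = 2 + T
(-4*O(-1, 6) - 84)*(-1*(-17)) = (-4*(2 - 1) - 84)*(-1*(-17)) = (-4*1 - 84)*17 = (-4 - 84)*17 = -88*17 = -1496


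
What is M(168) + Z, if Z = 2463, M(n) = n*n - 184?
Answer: 30503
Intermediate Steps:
M(n) = -184 + n² (M(n) = n² - 184 = -184 + n²)
M(168) + Z = (-184 + 168²) + 2463 = (-184 + 28224) + 2463 = 28040 + 2463 = 30503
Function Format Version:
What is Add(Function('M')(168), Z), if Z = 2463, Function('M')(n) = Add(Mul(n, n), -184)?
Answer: 30503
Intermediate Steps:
Function('M')(n) = Add(-184, Pow(n, 2)) (Function('M')(n) = Add(Pow(n, 2), -184) = Add(-184, Pow(n, 2)))
Add(Function('M')(168), Z) = Add(Add(-184, Pow(168, 2)), 2463) = Add(Add(-184, 28224), 2463) = Add(28040, 2463) = 30503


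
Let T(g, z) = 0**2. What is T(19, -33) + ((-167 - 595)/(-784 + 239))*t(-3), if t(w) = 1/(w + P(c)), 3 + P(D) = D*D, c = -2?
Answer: -381/545 ≈ -0.69908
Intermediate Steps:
P(D) = -3 + D**2 (P(D) = -3 + D*D = -3 + D**2)
t(w) = 1/(1 + w) (t(w) = 1/(w + (-3 + (-2)**2)) = 1/(w + (-3 + 4)) = 1/(w + 1) = 1/(1 + w))
T(g, z) = 0
T(19, -33) + ((-167 - 595)/(-784 + 239))*t(-3) = 0 + ((-167 - 595)/(-784 + 239))/(1 - 3) = 0 - 762/(-545)/(-2) = 0 - 762*(-1/545)*(-1/2) = 0 + (762/545)*(-1/2) = 0 - 381/545 = -381/545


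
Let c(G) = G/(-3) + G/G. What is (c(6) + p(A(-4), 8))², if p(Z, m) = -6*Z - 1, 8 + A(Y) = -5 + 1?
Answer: 4900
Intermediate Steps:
A(Y) = -12 (A(Y) = -8 + (-5 + 1) = -8 - 4 = -12)
c(G) = 1 - G/3 (c(G) = G*(-⅓) + 1 = -G/3 + 1 = 1 - G/3)
p(Z, m) = -1 - 6*Z
(c(6) + p(A(-4), 8))² = ((1 - ⅓*6) + (-1 - 6*(-12)))² = ((1 - 2) + (-1 + 72))² = (-1 + 71)² = 70² = 4900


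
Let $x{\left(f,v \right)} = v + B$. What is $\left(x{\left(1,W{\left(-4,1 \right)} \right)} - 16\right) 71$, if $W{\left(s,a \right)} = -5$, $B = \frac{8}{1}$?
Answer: $-923$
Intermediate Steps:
$B = 8$ ($B = 8 \cdot 1 = 8$)
$x{\left(f,v \right)} = 8 + v$ ($x{\left(f,v \right)} = v + 8 = 8 + v$)
$\left(x{\left(1,W{\left(-4,1 \right)} \right)} - 16\right) 71 = \left(\left(8 - 5\right) - 16\right) 71 = \left(3 - 16\right) 71 = \left(-13\right) 71 = -923$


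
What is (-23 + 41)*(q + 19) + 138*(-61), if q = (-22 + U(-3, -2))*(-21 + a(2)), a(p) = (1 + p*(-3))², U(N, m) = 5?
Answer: -9300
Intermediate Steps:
a(p) = (1 - 3*p)²
q = -68 (q = (-22 + 5)*(-21 + (-1 + 3*2)²) = -17*(-21 + (-1 + 6)²) = -17*(-21 + 5²) = -17*(-21 + 25) = -17*4 = -68)
(-23 + 41)*(q + 19) + 138*(-61) = (-23 + 41)*(-68 + 19) + 138*(-61) = 18*(-49) - 8418 = -882 - 8418 = -9300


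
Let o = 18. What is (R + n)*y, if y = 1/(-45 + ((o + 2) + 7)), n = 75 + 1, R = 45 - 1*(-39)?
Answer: -80/9 ≈ -8.8889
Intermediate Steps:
R = 84 (R = 45 + 39 = 84)
n = 76
y = -1/18 (y = 1/(-45 + ((18 + 2) + 7)) = 1/(-45 + (20 + 7)) = 1/(-45 + 27) = 1/(-18) = -1/18 ≈ -0.055556)
(R + n)*y = (84 + 76)*(-1/18) = 160*(-1/18) = -80/9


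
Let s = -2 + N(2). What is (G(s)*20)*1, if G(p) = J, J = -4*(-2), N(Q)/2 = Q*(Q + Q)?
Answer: 160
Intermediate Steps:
N(Q) = 4*Q² (N(Q) = 2*(Q*(Q + Q)) = 2*(Q*(2*Q)) = 2*(2*Q²) = 4*Q²)
s = 14 (s = -2 + 4*2² = -2 + 4*4 = -2 + 16 = 14)
J = 8
G(p) = 8
(G(s)*20)*1 = (8*20)*1 = 160*1 = 160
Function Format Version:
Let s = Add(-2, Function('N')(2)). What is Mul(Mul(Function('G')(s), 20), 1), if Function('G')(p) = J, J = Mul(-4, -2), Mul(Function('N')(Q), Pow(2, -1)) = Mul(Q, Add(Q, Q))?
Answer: 160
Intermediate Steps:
Function('N')(Q) = Mul(4, Pow(Q, 2)) (Function('N')(Q) = Mul(2, Mul(Q, Add(Q, Q))) = Mul(2, Mul(Q, Mul(2, Q))) = Mul(2, Mul(2, Pow(Q, 2))) = Mul(4, Pow(Q, 2)))
s = 14 (s = Add(-2, Mul(4, Pow(2, 2))) = Add(-2, Mul(4, 4)) = Add(-2, 16) = 14)
J = 8
Function('G')(p) = 8
Mul(Mul(Function('G')(s), 20), 1) = Mul(Mul(8, 20), 1) = Mul(160, 1) = 160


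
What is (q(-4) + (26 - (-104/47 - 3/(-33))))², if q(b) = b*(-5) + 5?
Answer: 754271296/267289 ≈ 2821.9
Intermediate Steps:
q(b) = 5 - 5*b (q(b) = -5*b + 5 = 5 - 5*b)
(q(-4) + (26 - (-104/47 - 3/(-33))))² = ((5 - 5*(-4)) + (26 - (-104/47 - 3/(-33))))² = ((5 + 20) + (26 - (-104*1/47 - 3*(-1/33))))² = (25 + (26 - (-104/47 + 1/11)))² = (25 + (26 - 1*(-1097/517)))² = (25 + (26 + 1097/517))² = (25 + 14539/517)² = (27464/517)² = 754271296/267289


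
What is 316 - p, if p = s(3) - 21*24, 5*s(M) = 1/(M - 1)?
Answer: 8199/10 ≈ 819.90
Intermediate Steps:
s(M) = 1/(5*(-1 + M)) (s(M) = 1/(5*(M - 1)) = 1/(5*(-1 + M)))
p = -5039/10 (p = 1/(5*(-1 + 3)) - 21*24 = (⅕)/2 - 504 = (⅕)*(½) - 504 = ⅒ - 504 = -5039/10 ≈ -503.90)
316 - p = 316 - 1*(-5039/10) = 316 + 5039/10 = 8199/10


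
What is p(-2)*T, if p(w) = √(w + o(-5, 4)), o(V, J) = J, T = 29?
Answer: 29*√2 ≈ 41.012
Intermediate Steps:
p(w) = √(4 + w) (p(w) = √(w + 4) = √(4 + w))
p(-2)*T = √(4 - 2)*29 = √2*29 = 29*√2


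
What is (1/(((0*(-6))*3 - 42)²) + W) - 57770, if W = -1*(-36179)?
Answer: -38086523/1764 ≈ -21591.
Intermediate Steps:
W = 36179
(1/(((0*(-6))*3 - 42)²) + W) - 57770 = (1/(((0*(-6))*3 - 42)²) + 36179) - 57770 = (1/((0*3 - 42)²) + 36179) - 57770 = (1/((0 - 42)²) + 36179) - 57770 = (1/((-42)²) + 36179) - 57770 = (1/1764 + 36179) - 57770 = 63819757/1764 - 57770 = -38086523/1764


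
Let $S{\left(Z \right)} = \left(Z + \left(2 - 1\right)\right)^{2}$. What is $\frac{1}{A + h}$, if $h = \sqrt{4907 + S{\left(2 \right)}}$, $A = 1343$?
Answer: $\frac{1343}{1798733} - \frac{2 \sqrt{1229}}{1798733} \approx 0.00070766$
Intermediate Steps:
$S{\left(Z \right)} = \left(1 + Z\right)^{2}$ ($S{\left(Z \right)} = \left(Z + 1\right)^{2} = \left(1 + Z\right)^{2}$)
$h = 2 \sqrt{1229}$ ($h = \sqrt{4907 + \left(1 + 2\right)^{2}} = \sqrt{4907 + 3^{2}} = \sqrt{4907 + 9} = \sqrt{4916} = 2 \sqrt{1229} \approx 70.114$)
$\frac{1}{A + h} = \frac{1}{1343 + 2 \sqrt{1229}}$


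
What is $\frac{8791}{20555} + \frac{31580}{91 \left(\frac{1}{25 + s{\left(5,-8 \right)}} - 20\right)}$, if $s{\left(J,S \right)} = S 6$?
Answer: $- \frac{14561127459}{862302805} \approx -16.886$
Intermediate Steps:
$s{\left(J,S \right)} = 6 S$
$\frac{8791}{20555} + \frac{31580}{91 \left(\frac{1}{25 + s{\left(5,-8 \right)}} - 20\right)} = \frac{8791}{20555} + \frac{31580}{91 \left(\frac{1}{25 + 6 \left(-8\right)} - 20\right)} = 8791 \cdot \frac{1}{20555} + \frac{31580}{91 \left(\frac{1}{25 - 48} - 20\right)} = \frac{8791}{20555} + \frac{31580}{91 \left(\frac{1}{-23} - 20\right)} = \frac{8791}{20555} + \frac{31580}{91 \left(- \frac{1}{23} - 20\right)} = \frac{8791}{20555} + \frac{31580}{91 \left(- \frac{461}{23}\right)} = \frac{8791}{20555} + \frac{31580}{- \frac{41951}{23}} = \frac{8791}{20555} + 31580 \left(- \frac{23}{41951}\right) = \frac{8791}{20555} - \frac{726340}{41951} = - \frac{14561127459}{862302805}$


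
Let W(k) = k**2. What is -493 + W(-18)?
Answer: -169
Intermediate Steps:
-493 + W(-18) = -493 + (-18)**2 = -493 + 324 = -169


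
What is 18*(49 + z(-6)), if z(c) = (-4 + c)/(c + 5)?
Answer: 1062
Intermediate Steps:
z(c) = (-4 + c)/(5 + c)
18*(49 + z(-6)) = 18*(49 + (-4 - 6)/(5 - 6)) = 18*(49 - 10/(-1)) = 18*(49 - 1*(-10)) = 18*(49 + 10) = 18*59 = 1062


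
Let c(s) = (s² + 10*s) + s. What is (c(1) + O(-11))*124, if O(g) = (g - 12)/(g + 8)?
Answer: 7316/3 ≈ 2438.7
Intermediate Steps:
O(g) = (-12 + g)/(8 + g)
c(s) = s² + 11*s
(c(1) + O(-11))*124 = (1*(11 + 1) + (-12 - 11)/(8 - 11))*124 = (1*12 - 23/(-3))*124 = (12 - ⅓*(-23))*124 = (12 + 23/3)*124 = (59/3)*124 = 7316/3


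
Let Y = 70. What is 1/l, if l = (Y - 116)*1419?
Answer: -1/65274 ≈ -1.5320e-5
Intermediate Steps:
l = -65274 (l = (70 - 116)*1419 = -46*1419 = -65274)
1/l = 1/(-65274) = -1/65274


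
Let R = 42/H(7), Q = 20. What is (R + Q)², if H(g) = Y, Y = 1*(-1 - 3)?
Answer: 361/4 ≈ 90.250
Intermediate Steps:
Y = -4 (Y = 1*(-4) = -4)
H(g) = -4
R = -21/2 (R = 42/(-4) = 42*(-¼) = -21/2 ≈ -10.500)
(R + Q)² = (-21/2 + 20)² = (19/2)² = 361/4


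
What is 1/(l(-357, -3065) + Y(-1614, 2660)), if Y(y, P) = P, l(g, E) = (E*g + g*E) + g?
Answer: 1/2190713 ≈ 4.5647e-7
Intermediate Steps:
l(g, E) = g + 2*E*g (l(g, E) = (E*g + E*g) + g = 2*E*g + g = g + 2*E*g)
1/(l(-357, -3065) + Y(-1614, 2660)) = 1/(-357*(1 + 2*(-3065)) + 2660) = 1/(-357*(1 - 6130) + 2660) = 1/(-357*(-6129) + 2660) = 1/(2188053 + 2660) = 1/2190713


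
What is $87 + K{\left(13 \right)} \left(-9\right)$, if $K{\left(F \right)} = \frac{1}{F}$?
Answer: $\frac{1122}{13} \approx 86.308$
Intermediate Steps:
$87 + K{\left(13 \right)} \left(-9\right) = 87 + \frac{1}{13} \left(-9\right) = 87 - \frac{9}{13} = \frac{1122}{13}$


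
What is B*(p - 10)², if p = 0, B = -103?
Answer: -10300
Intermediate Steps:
B*(p - 10)² = -103*(0 - 10)² = -103*(-10)² = -103*100 = -10300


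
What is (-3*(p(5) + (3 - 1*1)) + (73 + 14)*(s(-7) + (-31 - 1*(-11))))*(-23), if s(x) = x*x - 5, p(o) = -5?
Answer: -48231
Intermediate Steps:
s(x) = -5 + x² (s(x) = x² - 5 = -5 + x²)
(-3*(p(5) + (3 - 1*1)) + (73 + 14)*(s(-7) + (-31 - 1*(-11))))*(-23) = (-3*(-5 + (3 - 1*1)) + (73 + 14)*((-5 + (-7)²) + (-31 - 1*(-11))))*(-23) = (-3*(-5 + (3 - 1)) + 87*((-5 + 49) + (-31 + 11)))*(-23) = (-3*(-5 + 2) + 87*(44 - 20))*(-23) = (-3*(-3) + 87*24)*(-23) = (9 + 2088)*(-23) = 2097*(-23) = -48231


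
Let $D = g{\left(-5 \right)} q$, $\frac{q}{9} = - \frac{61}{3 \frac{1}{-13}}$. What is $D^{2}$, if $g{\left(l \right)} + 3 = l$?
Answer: $362217024$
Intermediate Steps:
$g{\left(l \right)} = -3 + l$
$q = 2379$ ($q = 9 \left(- \frac{61}{3 \frac{1}{-13}}\right) = 9 \left(- \frac{61}{3 \left(- \frac{1}{13}\right)}\right) = 9 \left(- \frac{61}{- \frac{3}{13}}\right) = 9 \left(\left(-61\right) \left(- \frac{13}{3}\right)\right) = 9 \cdot \frac{793}{3} = 2379$)
$D = -19032$ ($D = \left(-3 - 5\right) 2379 = \left(-8\right) 2379 = -19032$)
$D^{2} = \left(-19032\right)^{2} = 362217024$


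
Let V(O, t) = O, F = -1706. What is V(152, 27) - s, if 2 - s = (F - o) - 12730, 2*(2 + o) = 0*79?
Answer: -14284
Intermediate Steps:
o = -2 (o = -2 + (0*79)/2 = -2 + (1/2)*0 = -2 + 0 = -2)
s = 14436 (s = 2 - ((-1706 - 1*(-2)) - 12730) = 2 - ((-1706 + 2) - 12730) = 2 - (-1704 - 12730) = 2 - 1*(-14434) = 2 + 14434 = 14436)
V(152, 27) - s = 152 - 1*14436 = 152 - 14436 = -14284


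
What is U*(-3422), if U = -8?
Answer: 27376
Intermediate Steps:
U*(-3422) = -8*(-3422) = 27376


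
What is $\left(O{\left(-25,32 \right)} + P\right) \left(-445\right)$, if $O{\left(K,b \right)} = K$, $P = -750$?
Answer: $344875$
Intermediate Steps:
$\left(O{\left(-25,32 \right)} + P\right) \left(-445\right) = \left(-25 - 750\right) \left(-445\right) = \left(-775\right) \left(-445\right) = 344875$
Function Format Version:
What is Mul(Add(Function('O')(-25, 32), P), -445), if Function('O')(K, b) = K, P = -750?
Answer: 344875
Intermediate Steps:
Mul(Add(Function('O')(-25, 32), P), -445) = Mul(Add(-25, -750), -445) = Mul(-775, -445) = 344875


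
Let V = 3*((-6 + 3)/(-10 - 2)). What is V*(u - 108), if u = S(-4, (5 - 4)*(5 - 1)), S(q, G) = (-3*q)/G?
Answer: -315/4 ≈ -78.750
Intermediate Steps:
V = 3/4 (V = 3*(-3/(-12)) = 3*(-3*(-1/12)) = 3*(1/4) = 3/4 ≈ 0.75000)
S(q, G) = -3*q/G
u = 3 (u = -3*(-4)/(5 - 4)*(5 - 1) = -3*(-4)/1*4 = -3*(-4)/4 = -3*(-4)*1/4 = 3)
V*(u - 108) = 3*(3 - 108)/4 = (3/4)*(-105) = -315/4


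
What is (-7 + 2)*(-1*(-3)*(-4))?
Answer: 60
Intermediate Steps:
(-7 + 2)*(-1*(-3)*(-4)) = -15*(-4) = -5*(-12) = 60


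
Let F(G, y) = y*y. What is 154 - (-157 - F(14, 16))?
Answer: 567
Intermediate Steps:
F(G, y) = y**2
154 - (-157 - F(14, 16)) = 154 - (-157 - 1*16**2) = 154 - (-157 - 1*256) = 154 - (-157 - 256) = 154 - 1*(-413) = 154 + 413 = 567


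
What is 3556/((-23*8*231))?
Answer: -127/1518 ≈ -0.083663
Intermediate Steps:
3556/((-23*8*231)) = 3556/((-184*231)) = 3556/(-42504) = 3556*(-1/42504) = -127/1518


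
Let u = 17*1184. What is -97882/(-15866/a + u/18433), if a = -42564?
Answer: -38398238037492/574593085 ≈ -66827.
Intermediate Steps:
u = 20128
-97882/(-15866/a + u/18433) = -97882/(-15866/(-42564) + 20128/18433) = -97882/(-15866*(-1/42564) + 20128*(1/18433)) = -97882/(7933/21282 + 20128/18433) = -97882/574593085/392291106 = -97882*392291106/574593085 = -38398238037492/574593085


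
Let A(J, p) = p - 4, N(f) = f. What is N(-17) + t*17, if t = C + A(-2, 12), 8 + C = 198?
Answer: 3349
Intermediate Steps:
C = 190 (C = -8 + 198 = 190)
A(J, p) = -4 + p
t = 198 (t = 190 + (-4 + 12) = 190 + 8 = 198)
N(-17) + t*17 = -17 + 198*17 = -17 + 3366 = 3349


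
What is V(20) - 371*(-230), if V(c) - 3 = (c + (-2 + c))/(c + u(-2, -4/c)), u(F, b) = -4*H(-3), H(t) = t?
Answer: 1365347/16 ≈ 85334.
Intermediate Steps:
u(F, b) = 12 (u(F, b) = -4*(-3) = 12)
V(c) = 3 + (-2 + 2*c)/(12 + c) (V(c) = 3 + (c + (-2 + c))/(c + 12) = 3 + (-2 + 2*c)/(12 + c))
V(20) - 371*(-230) = (34 + 5*20)/(12 + 20) - 371*(-230) = (34 + 100)/32 + 85330 = (1/32)*134 + 85330 = 67/16 + 85330 = 1365347/16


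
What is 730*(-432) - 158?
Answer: -315518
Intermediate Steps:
730*(-432) - 158 = -315360 - 158 = -315518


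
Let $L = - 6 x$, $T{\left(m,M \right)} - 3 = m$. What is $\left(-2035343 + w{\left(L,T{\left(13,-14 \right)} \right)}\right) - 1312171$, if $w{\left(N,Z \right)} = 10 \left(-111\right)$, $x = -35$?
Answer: $-3348624$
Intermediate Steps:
$T{\left(m,M \right)} = 3 + m$
$L = 210$ ($L = \left(-6\right) \left(-35\right) = 210$)
$w{\left(N,Z \right)} = -1110$
$\left(-2035343 + w{\left(L,T{\left(13,-14 \right)} \right)}\right) - 1312171 = \left(-2035343 - 1110\right) - 1312171 = -2036453 - 1312171 = -3348624$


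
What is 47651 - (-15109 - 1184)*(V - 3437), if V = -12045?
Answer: -252200575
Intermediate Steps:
47651 - (-15109 - 1184)*(V - 3437) = 47651 - (-15109 - 1184)*(-12045 - 3437) = 47651 - (-16293)*(-15482) = 47651 - 1*252248226 = 47651 - 252248226 = -252200575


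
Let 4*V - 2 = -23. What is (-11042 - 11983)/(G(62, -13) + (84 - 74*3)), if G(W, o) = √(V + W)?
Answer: 12709800/75949 + 46050*√227/75949 ≈ 176.48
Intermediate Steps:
V = -21/4 (V = ½ + (¼)*(-23) = ½ - 23/4 = -21/4 ≈ -5.2500)
G(W, o) = √(-21/4 + W)
(-11042 - 11983)/(G(62, -13) + (84 - 74*3)) = (-11042 - 11983)/(√(-21 + 4*62)/2 + (84 - 74*3)) = -23025/(√(-21 + 248)/2 + (84 - 222)) = -23025/(√227/2 - 138) = -23025/(-138 + √227/2)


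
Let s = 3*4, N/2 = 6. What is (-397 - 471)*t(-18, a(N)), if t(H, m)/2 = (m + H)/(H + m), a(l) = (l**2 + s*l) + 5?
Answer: -1736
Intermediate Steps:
N = 12 (N = 2*6 = 12)
s = 12
a(l) = 5 + l**2 + 12*l (a(l) = (l**2 + 12*l) + 5 = 5 + l**2 + 12*l)
t(H, m) = 2 (t(H, m) = 2*((m + H)/(H + m)) = 2*((H + m)/(H + m)) = 2*1 = 2)
(-397 - 471)*t(-18, a(N)) = (-397 - 471)*2 = -868*2 = -1736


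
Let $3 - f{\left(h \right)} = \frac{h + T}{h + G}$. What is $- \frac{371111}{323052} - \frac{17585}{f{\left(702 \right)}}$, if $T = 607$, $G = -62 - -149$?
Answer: $- \frac{2241299303909}{170894508} \approx -13115.0$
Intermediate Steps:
$G = 87$ ($G = -62 + 149 = 87$)
$f{\left(h \right)} = 3 - \frac{607 + h}{87 + h}$ ($f{\left(h \right)} = 3 - \frac{h + 607}{h + 87} = 3 - \frac{607 + h}{87 + h}$)
$- \frac{371111}{323052} - \frac{17585}{f{\left(702 \right)}} = - \frac{371111}{323052} - \frac{17585}{2 \frac{1}{87 + 702} \left(-173 + 702\right)} = \left(-371111\right) \frac{1}{323052} - \frac{17585}{2 \cdot \frac{1}{789} \cdot 529} = - \frac{371111}{323052} - \frac{17585}{2 \cdot \frac{1}{789} \cdot 529} = - \frac{371111}{323052} - \frac{17585}{\frac{1058}{789}} = - \frac{371111}{323052} - \frac{13874565}{1058} = - \frac{2241299303909}{170894508}$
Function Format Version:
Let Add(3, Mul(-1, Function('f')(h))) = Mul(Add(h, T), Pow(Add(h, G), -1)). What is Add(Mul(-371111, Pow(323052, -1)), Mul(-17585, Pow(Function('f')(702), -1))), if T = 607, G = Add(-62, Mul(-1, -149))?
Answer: Rational(-2241299303909, 170894508) ≈ -13115.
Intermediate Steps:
G = 87 (G = Add(-62, 149) = 87)
Function('f')(h) = Add(3, Mul(-1, Pow(Add(87, h), -1), Add(607, h))) (Function('f')(h) = Add(3, Mul(-1, Mul(Add(h, 607), Pow(Add(h, 87), -1)))) = Add(3, Mul(-1, Mul(Add(607, h), Pow(Add(87, h), -1)))) = Add(3, Mul(-1, Mul(Pow(Add(87, h), -1), Add(607, h)))) = Add(3, Mul(-1, Pow(Add(87, h), -1), Add(607, h))))
Add(Mul(-371111, Pow(323052, -1)), Mul(-17585, Pow(Function('f')(702), -1))) = Add(Mul(-371111, Pow(323052, -1)), Mul(-17585, Pow(Mul(2, Pow(Add(87, 702), -1), Add(-173, 702)), -1))) = Add(Mul(-371111, Rational(1, 323052)), Mul(-17585, Pow(Mul(2, Pow(789, -1), 529), -1))) = Add(Rational(-371111, 323052), Mul(-17585, Pow(Mul(2, Rational(1, 789), 529), -1))) = Add(Rational(-371111, 323052), Mul(-17585, Pow(Rational(1058, 789), -1))) = Add(Rational(-371111, 323052), Mul(-17585, Rational(789, 1058))) = Add(Rational(-371111, 323052), Rational(-13874565, 1058)) = Rational(-2241299303909, 170894508)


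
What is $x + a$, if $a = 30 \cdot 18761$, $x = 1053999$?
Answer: $1616829$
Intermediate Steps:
$a = 562830$
$x + a = 1053999 + 562830 = 1616829$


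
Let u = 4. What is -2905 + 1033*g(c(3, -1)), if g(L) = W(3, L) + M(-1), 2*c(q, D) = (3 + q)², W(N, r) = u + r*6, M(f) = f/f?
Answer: 113824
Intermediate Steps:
M(f) = 1
W(N, r) = 4 + 6*r (W(N, r) = 4 + r*6 = 4 + 6*r)
c(q, D) = (3 + q)²/2
g(L) = 5 + 6*L (g(L) = (4 + 6*L) + 1 = 5 + 6*L)
-2905 + 1033*g(c(3, -1)) = -2905 + 1033*(5 + 6*((3 + 3)²/2)) = -2905 + 1033*(5 + 6*((½)*6²)) = -2905 + 1033*(5 + 6*((½)*36)) = -2905 + 1033*(5 + 6*18) = -2905 + 1033*(5 + 108) = -2905 + 1033*113 = -2905 + 116729 = 113824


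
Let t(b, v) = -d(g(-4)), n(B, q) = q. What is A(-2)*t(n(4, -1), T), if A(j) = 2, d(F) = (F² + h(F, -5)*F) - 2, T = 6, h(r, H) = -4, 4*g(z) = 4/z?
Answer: 15/8 ≈ 1.8750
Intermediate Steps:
g(z) = 1/z (g(z) = (4/z)/4 = 1/z)
d(F) = -2 + F² - 4*F (d(F) = (F² - 4*F) - 2 = -2 + F² - 4*F)
t(b, v) = 15/16 (t(b, v) = -(-2 + (1/(-4))² - 4/(-4)) = -(-2 + (-¼)² - 4*(-¼)) = -(-2 + 1/16 + 1) = -1*(-15/16) = 15/16)
A(-2)*t(n(4, -1), T) = 2*(15/16) = 15/8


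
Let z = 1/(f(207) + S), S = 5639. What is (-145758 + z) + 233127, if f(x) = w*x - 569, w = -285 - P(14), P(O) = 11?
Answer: 4910312537/56202 ≈ 87369.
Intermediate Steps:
w = -296 (w = -285 - 1*11 = -285 - 11 = -296)
f(x) = -569 - 296*x (f(x) = -296*x - 569 = -569 - 296*x)
z = -1/56202 (z = 1/((-569 - 296*207) + 5639) = 1/((-569 - 61272) + 5639) = 1/(-61841 + 5639) = 1/(-56202) = -1/56202 ≈ -1.7793e-5)
(-145758 + z) + 233127 = (-145758 - 1/56202) + 233127 = -8191891117/56202 + 233127 = 4910312537/56202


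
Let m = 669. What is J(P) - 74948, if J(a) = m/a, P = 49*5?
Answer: -18361591/245 ≈ -74945.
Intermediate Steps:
P = 245
J(a) = 669/a
J(P) - 74948 = 669/245 - 74948 = -18361591/245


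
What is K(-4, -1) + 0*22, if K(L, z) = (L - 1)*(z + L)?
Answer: 25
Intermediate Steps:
K(L, z) = (-1 + L)*(L + z)
K(-4, -1) + 0*22 = ((-4)² - 1*(-4) - 1*(-1) - 4*(-1)) + 0*22 = (16 + 4 + 1 + 4) + 0 = 25 + 0 = 25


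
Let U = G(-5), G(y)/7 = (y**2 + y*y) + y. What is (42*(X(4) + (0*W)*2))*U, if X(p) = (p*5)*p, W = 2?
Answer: 1058400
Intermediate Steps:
X(p) = 5*p**2 (X(p) = (5*p)*p = 5*p**2)
G(y) = 7*y + 14*y**2 (G(y) = 7*((y**2 + y*y) + y) = 7*((y**2 + y**2) + y) = 7*(2*y**2 + y) = 7*(y + 2*y**2) = 7*y + 14*y**2)
U = 315 (U = 7*(-5)*(1 + 2*(-5)) = 7*(-5)*(1 - 10) = 7*(-5)*(-9) = 315)
(42*(X(4) + (0*W)*2))*U = (42*(5*4**2 + (0*2)*2))*315 = (42*(5*16 + 0*2))*315 = (42*(80 + 0))*315 = (42*80)*315 = 3360*315 = 1058400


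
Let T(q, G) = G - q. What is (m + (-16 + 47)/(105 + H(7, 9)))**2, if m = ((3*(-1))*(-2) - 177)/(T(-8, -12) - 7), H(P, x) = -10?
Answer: 275095396/1092025 ≈ 251.91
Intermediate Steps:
m = 171/11 (m = ((3*(-1))*(-2) - 177)/((-12 - 1*(-8)) - 7) = (-3*(-2) - 177)/((-12 + 8) - 7) = (6 - 177)/(-4 - 7) = -171/(-11) = -171*(-1/11) = 171/11 ≈ 15.545)
(m + (-16 + 47)/(105 + H(7, 9)))**2 = (171/11 + (-16 + 47)/(105 - 10))**2 = (171/11 + 31/95)**2 = (16586/1045)**2 = 275095396/1092025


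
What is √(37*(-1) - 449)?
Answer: 9*I*√6 ≈ 22.045*I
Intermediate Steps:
√(37*(-1) - 449) = √(-37 - 449) = √(-486) = 9*I*√6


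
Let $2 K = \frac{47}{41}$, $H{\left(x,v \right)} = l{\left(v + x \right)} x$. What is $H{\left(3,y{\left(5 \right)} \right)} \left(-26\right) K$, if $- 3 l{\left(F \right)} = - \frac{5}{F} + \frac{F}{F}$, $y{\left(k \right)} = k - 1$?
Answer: $\frac{1222}{287} \approx 4.2578$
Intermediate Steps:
$y{\left(k \right)} = -1 + k$
$l{\left(F \right)} = - \frac{1}{3} + \frac{5}{3 F}$ ($l{\left(F \right)} = - \frac{- \frac{5}{F} + \frac{F}{F}}{3} = - \frac{- \frac{5}{F} + 1}{3} = - \frac{1 - \frac{5}{F}}{3} = - \frac{1}{3} + \frac{5}{3 F}$)
$H{\left(x,v \right)} = \frac{x \left(5 - v - x\right)}{3 \left(v + x\right)}$ ($H{\left(x,v \right)} = \frac{5 - \left(v + x\right)}{3 \left(v + x\right)} x = \frac{5 - v - x}{3 \left(v + x\right)} x = \frac{x \left(5 - v - x\right)}{3 \left(v + x\right)}$)
$K = \frac{47}{82}$ ($K = \frac{47 \cdot \frac{1}{41}}{2} = \frac{1}{2} \cdot \frac{47}{41} = \frac{47}{82} \approx 0.57317$)
$H{\left(3,y{\left(5 \right)} \right)} \left(-26\right) K = \frac{1}{3} \cdot 3 \frac{1}{\left(-1 + 5\right) + 3} \left(5 - \left(-1 + 5\right) - 3\right) \left(-26\right) \frac{47}{82} = \frac{1}{3} \cdot 3 \frac{1}{4 + 3} \left(5 - 4 - 3\right) \left(-26\right) \frac{47}{82} = \frac{1}{3} \cdot 3 \cdot \frac{1}{7} \left(5 - 4 - 3\right) \left(-26\right) \frac{47}{82} = \frac{1}{3} \cdot 3 \cdot \frac{1}{7} \left(-2\right) \left(-26\right) \frac{47}{82} = \left(- \frac{2}{7}\right) \left(-26\right) \frac{47}{82} = \frac{52}{7} \cdot \frac{47}{82} = \frac{1222}{287}$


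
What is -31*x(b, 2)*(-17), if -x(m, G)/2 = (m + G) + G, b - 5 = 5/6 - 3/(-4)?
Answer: -66929/6 ≈ -11155.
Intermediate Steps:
b = 79/12 (b = 5 + (5/6 - 3/(-4)) = 5 + (5*(⅙) - 3*(-¼)) = 5 + (⅚ + ¾) = 5 + 19/12 = 79/12 ≈ 6.5833)
x(m, G) = -4*G - 2*m (x(m, G) = -2*((m + G) + G) = -2*((G + m) + G) = -2*(m + 2*G) = -4*G - 2*m)
-31*x(b, 2)*(-17) = -31*(-4*2 - 2*79/12)*(-17) = -31*(-8 - 79/6)*(-17) = -31*(-127/6)*(-17) = (3937/6)*(-17) = -66929/6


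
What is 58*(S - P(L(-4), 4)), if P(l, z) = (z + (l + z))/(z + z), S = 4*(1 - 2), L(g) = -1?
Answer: -1131/4 ≈ -282.75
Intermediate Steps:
S = -4 (S = 4*(-1) = -4)
P(l, z) = (l + 2*z)/(2*z) (P(l, z) = (l + 2*z)/((2*z)) = (l + 2*z)*(1/(2*z)) = (l + 2*z)/(2*z))
58*(S - P(L(-4), 4)) = 58*(-4 - (4 + (½)*(-1))/4) = 58*(-4 - (4 - ½)/4) = 58*(-4 - 7/(4*2)) = 58*(-4 - 1*7/8) = 58*(-4 - 7/8) = 58*(-39/8) = -1131/4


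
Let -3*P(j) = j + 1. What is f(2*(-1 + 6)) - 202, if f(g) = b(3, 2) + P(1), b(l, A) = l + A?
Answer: -593/3 ≈ -197.67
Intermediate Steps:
P(j) = -⅓ - j/3 (P(j) = -(j + 1)/3 = -(1 + j)/3 = -⅓ - j/3)
b(l, A) = A + l
f(g) = 13/3 (f(g) = (2 + 3) + (-⅓ - ⅓*1) = 5 + (-⅓ - ⅓) = 5 - ⅔ = 13/3)
f(2*(-1 + 6)) - 202 = 13/3 - 202 = -593/3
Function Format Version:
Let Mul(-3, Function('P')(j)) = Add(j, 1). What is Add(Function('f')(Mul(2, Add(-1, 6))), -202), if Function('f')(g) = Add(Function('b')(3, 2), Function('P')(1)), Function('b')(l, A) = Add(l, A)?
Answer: Rational(-593, 3) ≈ -197.67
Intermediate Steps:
Function('P')(j) = Add(Rational(-1, 3), Mul(Rational(-1, 3), j)) (Function('P')(j) = Mul(Rational(-1, 3), Add(j, 1)) = Mul(Rational(-1, 3), Add(1, j)) = Add(Rational(-1, 3), Mul(Rational(-1, 3), j)))
Function('b')(l, A) = Add(A, l)
Function('f')(g) = Rational(13, 3) (Function('f')(g) = Add(Add(2, 3), Add(Rational(-1, 3), Mul(Rational(-1, 3), 1))) = Add(5, Add(Rational(-1, 3), Rational(-1, 3))) = Add(5, Rational(-2, 3)) = Rational(13, 3))
Add(Function('f')(Mul(2, Add(-1, 6))), -202) = Add(Rational(13, 3), -202) = Rational(-593, 3)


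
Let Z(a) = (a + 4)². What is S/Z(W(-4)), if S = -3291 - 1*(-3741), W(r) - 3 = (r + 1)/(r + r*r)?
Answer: 800/81 ≈ 9.8765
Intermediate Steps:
W(r) = 3 + (1 + r)/(r + r²) (W(r) = 3 + (r + 1)/(r + r*r) = 3 + (1 + r)/(r + r²))
Z(a) = (4 + a)²
S = 450 (S = -3291 + 3741 = 450)
S/Z(W(-4)) = 450/((4 + (3 + 1/(-4)))²) = 450/((4 + (3 - ¼))²) = 450/((4 + 11/4)²) = 450/((27/4)²) = 450/(729/16) = 450*(16/729) = 800/81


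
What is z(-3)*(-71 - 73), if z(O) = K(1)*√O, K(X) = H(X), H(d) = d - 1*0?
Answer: -144*I*√3 ≈ -249.42*I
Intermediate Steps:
H(d) = d (H(d) = d + 0 = d)
K(X) = X
z(O) = √O (z(O) = 1*√O = √O)
z(-3)*(-71 - 73) = √(-3)*(-71 - 73) = (I*√3)*(-144) = -144*I*√3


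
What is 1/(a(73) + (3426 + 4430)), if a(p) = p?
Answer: 1/7929 ≈ 0.00012612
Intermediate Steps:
1/(a(73) + (3426 + 4430)) = 1/(73 + (3426 + 4430)) = 1/(73 + 7856) = 1/7929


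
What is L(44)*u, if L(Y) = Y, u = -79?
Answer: -3476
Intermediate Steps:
L(44)*u = 44*(-79) = -3476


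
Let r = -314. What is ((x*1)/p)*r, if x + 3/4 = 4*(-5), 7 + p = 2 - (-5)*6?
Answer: 13031/50 ≈ 260.62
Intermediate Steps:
p = 25 (p = -7 + (2 - (-5)*6) = -7 + (2 - 1*(-30)) = -7 + (2 + 30) = -7 + 32 = 25)
x = -83/4 (x = -3/4 + 4*(-5) = -3/4 - 20 = -83/4 ≈ -20.750)
((x*1)/p)*r = (-83/4*1/25)*(-314) = -83/4*1/25*(-314) = -83/100*(-314) = 13031/50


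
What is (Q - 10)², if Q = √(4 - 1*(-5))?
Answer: 49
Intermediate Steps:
Q = 3 (Q = √(4 + 5) = √9 = 3)
(Q - 10)² = (3 - 10)² = (-7)² = 49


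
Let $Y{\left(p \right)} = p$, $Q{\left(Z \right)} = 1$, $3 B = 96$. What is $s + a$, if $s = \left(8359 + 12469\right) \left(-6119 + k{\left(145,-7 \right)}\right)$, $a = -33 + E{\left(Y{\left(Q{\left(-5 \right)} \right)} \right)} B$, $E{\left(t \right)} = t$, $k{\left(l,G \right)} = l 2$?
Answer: $-121406413$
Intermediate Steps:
$B = 32$ ($B = \frac{1}{3} \cdot 96 = 32$)
$k{\left(l,G \right)} = 2 l$
$a = -1$ ($a = -33 + 1 \cdot 32 = -33 + 32 = -1$)
$s = -121406412$ ($s = \left(8359 + 12469\right) \left(-6119 + 2 \cdot 145\right) = 20828 \left(-6119 + 290\right) = 20828 \left(-5829\right) = -121406412$)
$s + a = -121406412 - 1 = -121406413$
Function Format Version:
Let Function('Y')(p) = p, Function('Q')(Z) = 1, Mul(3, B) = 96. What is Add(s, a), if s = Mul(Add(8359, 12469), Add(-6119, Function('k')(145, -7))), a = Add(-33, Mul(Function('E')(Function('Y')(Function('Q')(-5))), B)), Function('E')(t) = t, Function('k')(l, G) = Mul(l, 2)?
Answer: -121406413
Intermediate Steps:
B = 32 (B = Mul(Rational(1, 3), 96) = 32)
Function('k')(l, G) = Mul(2, l)
a = -1 (a = Add(-33, Mul(1, 32)) = Add(-33, 32) = -1)
s = -121406412 (s = Mul(Add(8359, 12469), Add(-6119, Mul(2, 145))) = Mul(20828, Add(-6119, 290)) = Mul(20828, -5829) = -121406412)
Add(s, a) = Add(-121406412, -1) = -121406413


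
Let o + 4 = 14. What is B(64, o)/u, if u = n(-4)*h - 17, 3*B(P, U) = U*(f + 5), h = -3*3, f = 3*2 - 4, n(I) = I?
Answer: 70/57 ≈ 1.2281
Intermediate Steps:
o = 10 (o = -4 + 14 = 10)
f = 2 (f = 6 - 4 = 2)
h = -9
B(P, U) = 7*U/3 (B(P, U) = (U*(2 + 5))/3 = (U*7)/3 = (7*U)/3 = 7*U/3)
u = 19 (u = -4*(-9) - 17 = 36 - 17 = 19)
B(64, o)/u = ((7/3)*10)/19 = (70/3)*(1/19) = 70/57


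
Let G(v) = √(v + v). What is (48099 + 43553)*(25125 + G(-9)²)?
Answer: 2301106764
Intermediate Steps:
G(v) = √2*√v (G(v) = √(2*v) = √2*√v)
(48099 + 43553)*(25125 + G(-9)²) = (48099 + 43553)*(25125 + (√2*√(-9))²) = 91652*(25125 + (√2*(3*I))²) = 91652*(25125 + (3*I*√2)²) = 91652*(25125 - 18) = 91652*25107 = 2301106764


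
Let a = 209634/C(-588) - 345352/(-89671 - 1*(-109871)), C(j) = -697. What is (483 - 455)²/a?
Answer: -1379781200/559414643 ≈ -2.4665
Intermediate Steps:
a = -559414643/1759925 (a = 209634/(-697) - 345352/(-89671 - 1*(-109871)) = 209634*(-1/697) - 345352/(-89671 + 109871) = -209634/697 - 345352/20200 = -209634/697 - 345352*1/20200 = -209634/697 - 43169/2525 = -559414643/1759925 ≈ -317.86)
(483 - 455)²/a = (483 - 455)²/(-559414643/1759925) = 28²*(-1759925/559414643) = 784*(-1759925/559414643) = -1379781200/559414643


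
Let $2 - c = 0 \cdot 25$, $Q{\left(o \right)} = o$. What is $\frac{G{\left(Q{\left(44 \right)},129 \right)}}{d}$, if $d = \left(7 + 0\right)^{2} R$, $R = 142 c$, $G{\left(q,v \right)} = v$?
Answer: $\frac{129}{13916} \approx 0.0092699$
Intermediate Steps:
$c = 2$ ($c = 2 - 0 \cdot 25 = 2 - 0 = 2 + 0 = 2$)
$R = 284$ ($R = 142 \cdot 2 = 284$)
$d = 13916$ ($d = \left(7 + 0\right)^{2} \cdot 284 = 7^{2} \cdot 284 = 49 \cdot 284 = 13916$)
$\frac{G{\left(Q{\left(44 \right)},129 \right)}}{d} = \frac{129}{13916}$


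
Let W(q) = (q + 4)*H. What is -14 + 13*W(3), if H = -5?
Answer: -469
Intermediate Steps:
W(q) = -20 - 5*q (W(q) = (q + 4)*(-5) = (4 + q)*(-5) = -20 - 5*q)
-14 + 13*W(3) = -14 + 13*(-20 - 5*3) = -14 + 13*(-20 - 15) = -14 + 13*(-35) = -14 - 455 = -469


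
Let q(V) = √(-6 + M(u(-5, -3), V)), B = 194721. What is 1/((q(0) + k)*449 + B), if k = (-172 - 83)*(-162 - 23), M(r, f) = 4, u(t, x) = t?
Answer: 10688148/228473015541409 - 449*I*√2/456946031082818 ≈ 4.6781e-8 - 1.3896e-12*I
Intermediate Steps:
q(V) = I*√2 (q(V) = √(-6 + 4) = √(-2) = I*√2)
k = 47175 (k = -255*(-185) = 47175)
1/((q(0) + k)*449 + B) = 1/((I*√2 + 47175)*449 + 194721) = 1/((47175 + I*√2)*449 + 194721) = 1/((21181575 + 449*I*√2) + 194721) = 1/(21376296 + 449*I*√2)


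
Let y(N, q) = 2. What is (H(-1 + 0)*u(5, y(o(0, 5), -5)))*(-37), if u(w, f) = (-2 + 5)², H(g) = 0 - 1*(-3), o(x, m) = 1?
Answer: -999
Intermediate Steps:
H(g) = 3 (H(g) = 0 + 3 = 3)
u(w, f) = 9 (u(w, f) = 3² = 9)
(H(-1 + 0)*u(5, y(o(0, 5), -5)))*(-37) = (3*9)*(-37) = 27*(-37) = -999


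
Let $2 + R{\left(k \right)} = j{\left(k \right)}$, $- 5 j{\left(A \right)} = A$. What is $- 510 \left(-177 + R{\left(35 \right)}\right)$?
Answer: $94860$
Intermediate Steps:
$j{\left(A \right)} = - \frac{A}{5}$
$R{\left(k \right)} = -2 - \frac{k}{5}$
$- 510 \left(-177 + R{\left(35 \right)}\right) = - 510 \left(-177 - 9\right) = \left(-510\right) \left(-186\right) = 94860$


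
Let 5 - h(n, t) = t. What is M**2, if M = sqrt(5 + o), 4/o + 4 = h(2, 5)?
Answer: 4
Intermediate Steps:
h(n, t) = 5 - t
o = -1 (o = 4/(-4 + (5 - 1*5)) = 4/(-4 + (5 - 5)) = 4/(-4 + 0) = 4/(-4) = 4*(-1/4) = -1)
M = 2 (M = sqrt(5 - 1) = sqrt(4) = 2)
M**2 = 2**2 = 4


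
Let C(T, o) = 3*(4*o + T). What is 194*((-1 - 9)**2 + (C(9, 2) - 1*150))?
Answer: 194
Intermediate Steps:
C(T, o) = 3*T + 12*o (C(T, o) = 3*(T + 4*o) = 3*T + 12*o)
194*((-1 - 9)**2 + (C(9, 2) - 1*150)) = 194*((-1 - 9)**2 + ((3*9 + 12*2) - 1*150)) = 194*((-10)**2 + ((27 + 24) - 150)) = 194*(100 + (51 - 150)) = 194*(100 - 99) = 194*1 = 194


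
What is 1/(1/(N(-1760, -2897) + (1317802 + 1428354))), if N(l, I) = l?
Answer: 2744396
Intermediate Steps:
1/(1/(N(-1760, -2897) + (1317802 + 1428354))) = 1/(1/(-1760 + (1317802 + 1428354))) = 1/(1/(-1760 + 2746156)) = 1/(1/2744396) = 2744396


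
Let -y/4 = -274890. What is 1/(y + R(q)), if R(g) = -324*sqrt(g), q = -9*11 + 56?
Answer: 45815/50376529482 + 9*I*sqrt(43)/33584352988 ≈ 9.0945e-7 + 1.7573e-9*I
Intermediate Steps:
y = 1099560 (y = -4*(-274890) = 1099560)
q = -43 (q = -99 + 56 = -43)
1/(y + R(q)) = 1/(1099560 - 324*I*sqrt(43))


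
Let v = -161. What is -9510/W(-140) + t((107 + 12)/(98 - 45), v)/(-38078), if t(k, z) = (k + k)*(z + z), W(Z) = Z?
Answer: 960159169/14126938 ≈ 67.967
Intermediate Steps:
t(k, z) = 4*k*z (t(k, z) = (2*k)*(2*z) = 4*k*z)
-9510/W(-140) + t((107 + 12)/(98 - 45), v)/(-38078) = -9510/(-140) + (4*((107 + 12)/(98 - 45))*(-161))/(-38078) = -9510*(-1/140) + (4*(119/53)*(-161))*(-1/38078) = 951/14 + (4*(119*(1/53))*(-161))*(-1/38078) = 951/14 + (4*(119/53)*(-161))*(-1/38078) = 951/14 - 76636/53*(-1/38078) = 951/14 + 38318/1009067 = 960159169/14126938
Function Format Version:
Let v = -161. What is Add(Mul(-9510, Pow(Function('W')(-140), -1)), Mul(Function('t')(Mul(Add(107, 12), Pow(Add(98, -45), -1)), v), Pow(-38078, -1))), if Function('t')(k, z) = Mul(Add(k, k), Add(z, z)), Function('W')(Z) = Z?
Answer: Rational(960159169, 14126938) ≈ 67.967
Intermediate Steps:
Function('t')(k, z) = Mul(4, k, z) (Function('t')(k, z) = Mul(Mul(2, k), Mul(2, z)) = Mul(4, k, z))
Add(Mul(-9510, Pow(Function('W')(-140), -1)), Mul(Function('t')(Mul(Add(107, 12), Pow(Add(98, -45), -1)), v), Pow(-38078, -1))) = Add(Mul(-9510, Pow(-140, -1)), Mul(Mul(4, Mul(Add(107, 12), Pow(Add(98, -45), -1)), -161), Pow(-38078, -1))) = Add(Mul(-9510, Rational(-1, 140)), Mul(Mul(4, Mul(119, Pow(53, -1)), -161), Rational(-1, 38078))) = Add(Rational(951, 14), Mul(Mul(4, Mul(119, Rational(1, 53)), -161), Rational(-1, 38078))) = Add(Rational(951, 14), Mul(Mul(4, Rational(119, 53), -161), Rational(-1, 38078))) = Add(Rational(951, 14), Mul(Rational(-76636, 53), Rational(-1, 38078))) = Add(Rational(951, 14), Rational(38318, 1009067)) = Rational(960159169, 14126938)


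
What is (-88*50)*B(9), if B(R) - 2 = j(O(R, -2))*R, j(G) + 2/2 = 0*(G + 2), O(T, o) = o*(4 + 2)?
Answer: 30800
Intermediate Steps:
O(T, o) = 6*o (O(T, o) = o*6 = 6*o)
j(G) = -1 (j(G) = -1 + 0*(G + 2) = -1 + 0*(2 + G) = -1 + 0 = -1)
B(R) = 2 - R
(-88*50)*B(9) = (-88*50)*(2 - 1*9) = -4400*(2 - 9) = -4400*(-7) = 30800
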